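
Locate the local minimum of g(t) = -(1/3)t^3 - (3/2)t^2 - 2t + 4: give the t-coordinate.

Critical points: g'(t) = -t^2 - 3t - 2 vanishes at t = -2, -1.
Since g''(t) = -2t - 3, we get g''(-2) = 1 > 0 ⇒ local minimum; g''(-1) = -1 < 0 ⇒ local maximum.
So the local minimum value is g(-2) = 14/3.

-2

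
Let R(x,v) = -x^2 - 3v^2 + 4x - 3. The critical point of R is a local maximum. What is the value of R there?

∂R/∂x = -2x + 4 = 0 and ∂R/∂v = -6v = 0, so (x, v) = (2, 0).
The Hessian has R_{xx} = -2, R_{vv} = -6, R_{xv} = 0, giving D = 12 > 0 with R_{xx} < 0, so the point is a local maximum.
R(2, 0) = 1.

1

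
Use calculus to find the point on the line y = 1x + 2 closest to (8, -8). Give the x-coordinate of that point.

Minimize D(x)^2 = (x - 8)^2 + (x + 10)^2.
d/dx[D^2] = 2(x - 8) + 2·1·(x + 10) = 0 ⇒ x = -1.
Then y = 1 and the distance is √(162) ≈ 12.7279.

-1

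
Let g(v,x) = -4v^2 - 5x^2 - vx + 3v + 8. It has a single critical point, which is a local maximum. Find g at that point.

∂g/∂v = -8v - x + 3 = 0 and ∂g/∂x = -v - 10x = 0, so (v, x) = (30/79, -3/79).
The Hessian has g_{vv} = -8, g_{xx} = -10, g_{vx} = -1, giving D = 79 > 0 with g_{vv} < 0, so the point is a local maximum.
g(30/79, -3/79) = 677/79.

677/79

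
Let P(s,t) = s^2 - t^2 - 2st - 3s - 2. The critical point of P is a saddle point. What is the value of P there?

-25/8

∂P/∂s = 2s - 2t - 3 = 0 and ∂P/∂t = -2s - 2t = 0, so (s, t) = (3/4, -3/4).
The Hessian has P_{ss} = 2, P_{tt} = -2, P_{st} = -2, giving D = -8 < 0, so the point is a saddle point.
P(3/4, -3/4) = -25/8.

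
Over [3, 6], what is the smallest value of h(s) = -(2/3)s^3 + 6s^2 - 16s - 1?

-25

The derivative is -2s^2 + 12s - 16, whose only zero in [3, 6] is s = 4.
Evaluating at the critical points and endpoints: h(3) = -13, h(4) = -35/3, h(6) = -25.
So the minimum is h(6) = -25.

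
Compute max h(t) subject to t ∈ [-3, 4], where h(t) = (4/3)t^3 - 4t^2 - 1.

h'(t) = 4t^2 - 8t, which vanishes at t = 0 and t = 2.
Candidates: h(-3) = -73,  h(0) = -1,  h(2) = -19/3,  h(4) = 61/3.
Hence the absolute maximum is 61/3 at t = 4.

61/3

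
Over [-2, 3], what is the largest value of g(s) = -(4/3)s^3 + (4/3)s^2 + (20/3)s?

g'(s) = -4s^2 + (8/3)s + 20/3, which vanishes at s = -1 and s = 5/3.
Candidates: g(-2) = 8/3,  g(-1) = -4,  g(5/3) = 700/81,  g(3) = -4.
So the maximum is g(5/3) = 700/81.

700/81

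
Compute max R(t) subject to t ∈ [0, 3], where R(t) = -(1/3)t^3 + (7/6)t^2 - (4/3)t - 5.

-5

The derivative is -t^2 + (7/3)t - 4/3, which vanishes at t = 1 and t = 4/3.
Candidates: R(0) = -5,  R(1) = -11/2,  R(4/3) = -445/81,  R(3) = -15/2.
The maximum over the interval is -5, attained at t = 0.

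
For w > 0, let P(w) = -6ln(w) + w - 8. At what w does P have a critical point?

6

P'(w) = -6/w + 1 = 0 gives w = 6.
P''(w) = 6/w², which is positive for w > 0, so this is a local minimum.
P(6) = -6·ln(6) + 6 - 8 ≈ -12.7506.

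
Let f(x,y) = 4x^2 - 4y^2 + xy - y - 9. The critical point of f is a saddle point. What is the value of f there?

-581/65

∂f/∂x = 8x + y = 0 and ∂f/∂y = x - 8y - 1 = 0, so (x, y) = (1/65, -8/65).
The Hessian has f_{xx} = 8, f_{yy} = -8, f_{xy} = 1, giving D = -65 < 0, so the point is a saddle point.
f(1/65, -8/65) = -581/65.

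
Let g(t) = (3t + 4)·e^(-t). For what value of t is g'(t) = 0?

By the product rule, g'(t) = (-3t - 1)·e^(-t). Since e^(-t) > 0, the only critical point is t = -1/3.
g''(-1/3) has the same sign as -3 < 0, so this is a local maximum.
g(-1/3) = (3)·e^(1/3) ≈ 4.1868.

-1/3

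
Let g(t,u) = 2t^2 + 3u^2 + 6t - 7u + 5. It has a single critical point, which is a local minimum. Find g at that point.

-43/12

∂g/∂t = 4t + 6 = 0 and ∂g/∂u = 6u - 7 = 0, so (t, u) = (-3/2, 7/6).
The Hessian has g_{tt} = 4, g_{uu} = 6, g_{tu} = 0, giving D = 24 > 0 with g_{tt} > 0, so the point is a local minimum.
g(-3/2, 7/6) = -43/12.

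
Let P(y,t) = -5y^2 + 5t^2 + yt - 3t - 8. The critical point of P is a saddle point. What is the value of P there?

-853/101

∂P/∂y = -10y + t = 0 and ∂P/∂t = y + 10t - 3 = 0, so (y, t) = (3/101, 30/101).
The Hessian has P_{yy} = -10, P_{tt} = 10, P_{yt} = 1, giving D = -101 < 0, so the point is a saddle point.
P(3/101, 30/101) = -853/101.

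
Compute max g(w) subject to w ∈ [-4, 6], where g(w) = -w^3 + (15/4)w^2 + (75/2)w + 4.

641/4

g'(w) = -3w^2 + (15/2)w + 75/2, which vanishes at w = -5/2 and w = 5.
Evaluating at the critical points and endpoints: g(-4) = -22; g(-5/2) = -811/16; g(5) = 641/4; g(6) = 148.
The maximum over the interval is 641/4, attained at w = 5.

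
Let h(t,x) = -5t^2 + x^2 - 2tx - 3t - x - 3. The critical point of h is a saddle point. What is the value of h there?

-31/12

∂h/∂t = -10t - 2x - 3 = 0 and ∂h/∂x = -2t + 2x - 1 = 0, so (t, x) = (-1/3, 1/6).
The Hessian has h_{tt} = -10, h_{xx} = 2, h_{tx} = -2, giving D = -24 < 0, so the point is a saddle point.
h(-1/3, 1/6) = -31/12.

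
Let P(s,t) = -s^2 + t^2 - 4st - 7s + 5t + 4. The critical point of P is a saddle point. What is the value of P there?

∂P/∂s = -2s - 4t - 7 = 0 and ∂P/∂t = -4s + 2t + 5 = 0, so (s, t) = (3/10, -19/10).
The Hessian has P_{ss} = -2, P_{tt} = 2, P_{st} = -4, giving D = -20 < 0, so the point is a saddle point.
P(3/10, -19/10) = -9/5.

-9/5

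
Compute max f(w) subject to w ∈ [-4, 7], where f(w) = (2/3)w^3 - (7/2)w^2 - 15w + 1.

107/8

The derivative is 2w^2 - 7w - 15, which vanishes at w = -3/2 and w = 5.
Evaluating at the critical points and endpoints: f(-4) = -113/3, f(-3/2) = 107/8, f(5) = -469/6, f(7) = -281/6.
So the maximum is f(-3/2) = 107/8.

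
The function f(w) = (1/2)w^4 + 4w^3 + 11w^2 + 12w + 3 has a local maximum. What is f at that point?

-1

f'(w) = 2w^3 + 12w^2 + 22w + 12 = 0 at w = -3, -2, -1.
Since f''(w) = 6w^2 + 24w + 22, we get f''(-3) = 4 > 0 ⇒ local minimum; f''(-2) = -2 < 0 ⇒ local maximum; f''(-1) = 4 > 0 ⇒ local minimum.
So the local maximum value is f(-2) = -1.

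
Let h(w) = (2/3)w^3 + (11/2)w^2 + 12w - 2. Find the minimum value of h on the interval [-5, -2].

-28/3

The derivative is 2w^2 + 11w + 12, whose only zero in [-5, -2] is w = -4.
Compare values at every candidate in [-5, -2]: h(-5) = -47/6; h(-4) = -14/3; h(-2) = -28/3.
So the minimum is h(-2) = -28/3.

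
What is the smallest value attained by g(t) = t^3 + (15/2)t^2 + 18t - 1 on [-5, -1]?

g'(t) = 3t^2 + 15t + 18, which vanishes at t = -3 and t = -2.
Evaluating at the critical points and endpoints: g(-5) = -57/2,  g(-3) = -29/2,  g(-2) = -15,  g(-1) = -25/2.
So the minimum is g(-5) = -57/2.

-57/2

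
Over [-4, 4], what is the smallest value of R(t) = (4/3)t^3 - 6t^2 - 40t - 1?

-515/3

R'(t) = 4t^2 - 12t - 40, whose only zero in [-4, 4] is t = -2.
Candidates: R(-4) = -67/3, R(-2) = 133/3, R(4) = -515/3.
The minimum over the interval is -515/3, attained at t = 4.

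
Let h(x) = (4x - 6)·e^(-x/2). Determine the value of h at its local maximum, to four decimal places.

h'(x) = 4·e^(-x/2) + (4x - 6)·(-1/2)·e^(-x/2) = (-2x + 7)·e^(-x/2). Since e^(-x/2) > 0, the only critical point is x = 7/2.
h''(7/2) has the same sign as -2 < 0, so this is a local maximum.
h(7/2) = (8)·e^(-7/4) ≈ 1.3902.

1.3902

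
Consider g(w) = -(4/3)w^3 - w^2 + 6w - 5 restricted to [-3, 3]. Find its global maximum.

4

Differentiating, g'(w) = -4w^2 - 2w + 6; which vanishes at w = -3/2 and w = 1.
Candidates: g(-3) = 4; g(-3/2) = -47/4; g(1) = -4/3; g(3) = -32.
Hence the absolute maximum is 4 at w = -3.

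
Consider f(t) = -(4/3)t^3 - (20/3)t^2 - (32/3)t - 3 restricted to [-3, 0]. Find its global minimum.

-3

The derivative is -4t^2 - (40/3)t - 32/3, which vanishes at t = -2 and t = -4/3.
Compare values at every candidate in [-3, 0]: f(-3) = 5,  f(-2) = 7/3,  f(-4/3) = 205/81,  f(0) = -3.
So the minimum is f(0) = -3.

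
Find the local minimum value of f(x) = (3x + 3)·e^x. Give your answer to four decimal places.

-0.4060

Differentiating with the product rule gives f'(x) = (3x + 6)·e^x. Since e^x > 0, the only critical point is x = -2.
f''(-2) has the same sign as 3 > 0, so this is a local minimum.
f(-2) = (-3)·e^(-2) ≈ -0.4060.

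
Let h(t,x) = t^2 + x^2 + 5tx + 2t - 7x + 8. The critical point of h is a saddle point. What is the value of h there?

∂h/∂t = 2t + 5x + 2 = 0 and ∂h/∂x = 5t + 2x - 7 = 0, so (t, x) = (13/7, -8/7).
The Hessian has h_{tt} = 2, h_{xx} = 2, h_{tx} = 5, giving D = -21 < 0, so the point is a saddle point.
h(13/7, -8/7) = 97/7.

97/7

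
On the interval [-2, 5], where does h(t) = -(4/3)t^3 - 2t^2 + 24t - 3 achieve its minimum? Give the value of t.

The derivative is -4t^2 - 4t + 24, whose only zero in [-2, 5] is t = 2.
Evaluating at the critical points and endpoints: h(-2) = -145/3,  h(2) = 79/3,  h(5) = -299/3.
The minimum over the interval is -299/3, attained at t = 5.

5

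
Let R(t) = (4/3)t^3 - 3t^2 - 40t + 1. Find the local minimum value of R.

R'(t) = 4t^2 - 6t - 40 = 0 at t = -5/2, 4.
R''(t) = 8t - 6. R''(-5/2) = -26 < 0 ⇒ local maximum; R''(4) = 26 > 0 ⇒ local minimum.
Thus R has its local minimum at t = 4, with value -365/3.

-365/3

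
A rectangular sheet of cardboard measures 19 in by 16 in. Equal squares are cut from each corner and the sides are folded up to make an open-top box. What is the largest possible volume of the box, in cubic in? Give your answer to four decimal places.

With cut size x, the volume is V(x) = x(19 − 2x)(16 − 2x) for 0 < x < 8.
V'(x) = 12x^2 − 140x + 304. Setting V'(x) = 0 gives x ≈ 2.8847 (the root in (0, 8)).
V''(x) = 24x − 140 is negative there, so this is the maximum; V ≈ 390.4643.

390.4643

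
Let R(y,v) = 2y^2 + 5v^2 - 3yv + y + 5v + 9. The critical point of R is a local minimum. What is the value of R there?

∂R/∂y = 4y - 3v + 1 = 0 and ∂R/∂v = -3y + 10v + 5 = 0, so (y, v) = (-25/31, -23/31).
The Hessian has R_{yy} = 4, R_{vv} = 10, R_{yv} = -3, giving D = 31 > 0 with R_{yy} > 0, so the point is a local minimum.
R(-25/31, -23/31) = 209/31.

209/31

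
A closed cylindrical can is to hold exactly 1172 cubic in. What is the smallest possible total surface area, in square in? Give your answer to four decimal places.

615.3652

With radius r and height h, πr²h = 1172 so h = 1172/(πr²), and S(r) = 2πr² + 2πrh = 2πr² + 2·1172/r.
S'(r) = 4πr − 2·1172/r² = 0 ⇒ r³ = 1172/(2π), so r ≈ 5.7137 and h = 2r ≈ 11.4274.
S''(r) = 4π + 4·1172/r³ > 0, so this is the minimum; S ≈ 615.3652.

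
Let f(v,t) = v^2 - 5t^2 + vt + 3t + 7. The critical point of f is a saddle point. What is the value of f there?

∂f/∂v = 2v + t = 0 and ∂f/∂t = v - 10t + 3 = 0, so (v, t) = (-1/7, 2/7).
The Hessian has f_{vv} = 2, f_{tt} = -10, f_{vt} = 1, giving D = -21 < 0, so the point is a saddle point.
f(-1/7, 2/7) = 52/7.

52/7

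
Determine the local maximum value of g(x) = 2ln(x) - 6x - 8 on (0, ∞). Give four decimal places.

-12.1972

g'(x) = 2/x − 6 = 0 gives x = 1/3.
g''(x) = -2/x², which is negative for x > 0, so this is a local maximum.
g(1/3) = 2·ln(1/3) - 2 - 8 ≈ -12.1972.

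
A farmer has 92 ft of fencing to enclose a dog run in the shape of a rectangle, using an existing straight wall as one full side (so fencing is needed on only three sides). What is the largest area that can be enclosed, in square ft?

1058

Let the sides perpendicular to the wall have length x and the parallel side y, so 2x + y = 92 and the area is A = xy = x(92 − 2x).
A'(x) = 92 − 4x = 0 gives x = 23, and A''(x) = −4 < 0 confirms a maximum.
Then y = 92 − 2·23 = 46 and A = 1058.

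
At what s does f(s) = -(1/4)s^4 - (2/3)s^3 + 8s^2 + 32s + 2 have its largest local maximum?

Critical points: f'(s) = -s^3 - 2s^2 + 16s + 32 vanishes at s = -4, -2, 4.
Second-derivative test with f''(s) = -3s^2 - 4s + 16: f''(-4) = -16 < 0 ⇒ local maximum; f''(-2) = 12 > 0 ⇒ local minimum; f''(4) = -48 < 0 ⇒ local maximum.
Thus f has its largest local maximum at s = 4, with value 454/3.

4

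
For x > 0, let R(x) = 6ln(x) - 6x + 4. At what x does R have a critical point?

1

R'(x) = 6/x − 6 = 0 gives x = 1.
R''(x) = -6/x², which is negative for x > 0, so this is a local maximum.
R(1) = 6·ln(1) - 6 + 4 ≈ -2.0000.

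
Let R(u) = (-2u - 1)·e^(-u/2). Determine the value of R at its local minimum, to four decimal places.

-1.8895

R'(u) = (-2)·e^(-u/2) + (-2u - 1)·(-1/2)·e^(-u/2) = (u - 3/2)·e^(-u/2). Since e^(-u/2) > 0, the only critical point is u = 3/2.
R''(3/2) has the same sign as 1 > 0, so this is a local minimum.
R(3/2) = (-4)·e^(-3/4) ≈ -1.8895.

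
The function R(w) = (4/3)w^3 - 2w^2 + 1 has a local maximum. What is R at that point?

1

R'(w) = 4w^2 - 4w = 0 at w = 0, 1.
Since R''(w) = 8w - 4, we get R''(0) = -4 < 0 ⇒ local maximum; R''(1) = 4 > 0 ⇒ local minimum.
Thus R has its local maximum at w = 0, with value 1.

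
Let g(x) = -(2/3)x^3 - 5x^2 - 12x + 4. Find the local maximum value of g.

g'(x) = -2x^2 - 10x - 12 = 0 at x = -3, -2.
g''(x) = -4x - 10. g''(-3) = 2 > 0 ⇒ local minimum; g''(-2) = -2 < 0 ⇒ local maximum.
The local maximum is g(-2) = 40/3.

40/3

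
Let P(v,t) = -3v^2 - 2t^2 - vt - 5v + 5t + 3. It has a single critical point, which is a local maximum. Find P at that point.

∂P/∂v = -6v - t - 5 = 0 and ∂P/∂t = -v - 4t + 5 = 0, so (v, t) = (-25/23, 35/23).
The Hessian has P_{vv} = -6, P_{tt} = -4, P_{vt} = -1, giving D = 23 > 0 with P_{vv} < 0, so the point is a local maximum.
P(-25/23, 35/23) = 219/23.

219/23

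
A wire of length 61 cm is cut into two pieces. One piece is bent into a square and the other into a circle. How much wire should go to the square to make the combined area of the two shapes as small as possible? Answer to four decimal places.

34.1660

Let x be the length used for the square. Square side x/4; circle radius (61−x)/(2π).
A(x) = (x/4)² + π·((61−x)/(2π))² = x²/16 + (61−x)²/(4π) for 0 ≤ x ≤ 61. A'(x) = x/8 − (61−x)/(2π) = 0 gives x = 4·61/(π+4) ≈ 34.1660.
A'' = 1/8 + 1/(2π) > 0, so this gives the minimum combined area; x ≈ 34.1660 cm to the square.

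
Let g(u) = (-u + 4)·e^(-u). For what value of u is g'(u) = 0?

Differentiating with the product rule gives g'(u) = (u - 5)·e^(-u). Since e^(-u) > 0, the only critical point is u = 5.
g''(5) has the same sign as 1 > 0, so this is a local minimum.
g(5) = (-1)·e^(-5) ≈ -0.0067.

5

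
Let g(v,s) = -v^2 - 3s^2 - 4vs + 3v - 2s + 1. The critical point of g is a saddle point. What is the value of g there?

-51/4

∂g/∂v = -2v - 4s + 3 = 0 and ∂g/∂s = -4v - 6s - 2 = 0, so (v, s) = (-13/2, 4).
The Hessian has g_{vv} = -2, g_{ss} = -6, g_{vs} = -4, giving D = -4 < 0, so the point is a saddle point.
g(-13/2, 4) = -51/4.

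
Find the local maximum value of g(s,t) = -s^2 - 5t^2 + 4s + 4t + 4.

∂g/∂s = -2s + 4 = 0 and ∂g/∂t = -10t + 4 = 0, so (s, t) = (2, 2/5).
The Hessian has g_{ss} = -2, g_{tt} = -10, g_{st} = 0, giving D = 20 > 0 with g_{ss} < 0, so the point is a local maximum.
g(2, 2/5) = 44/5.

44/5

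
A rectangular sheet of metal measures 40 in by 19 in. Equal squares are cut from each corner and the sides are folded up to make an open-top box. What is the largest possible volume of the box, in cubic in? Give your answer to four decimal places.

1408.2293

With cut size x, the volume is V(x) = x(40 − 2x)(19 − 2x) for 0 < x < 9.5.
V'(x) = 12x^2 − 236x + 760. Setting V'(x) = 0 gives x ≈ 4.0574 (the root in (0, 9.5)).
V''(x) = 24x − 236 is negative there, so this is the maximum; V ≈ 1408.2293.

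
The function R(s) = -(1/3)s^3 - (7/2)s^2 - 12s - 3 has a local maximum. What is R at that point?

R'(s) = -s^2 - 7s - 12. Setting R'(s) = 0 gives s ∈ {-4, -3}.
Second-derivative test with R''(s) = -2s - 7: R''(-4) = 1 > 0 ⇒ local minimum; R''(-3) = -1 < 0 ⇒ local maximum.
The local maximum is R(-3) = 21/2.

21/2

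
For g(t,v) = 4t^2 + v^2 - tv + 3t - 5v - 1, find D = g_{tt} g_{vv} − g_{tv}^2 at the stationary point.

15

∂g/∂t = 8t - v + 3 = 0 and ∂g/∂v = -t + 2v - 5 = 0, so (t, v) = (-1/15, 37/15).
The Hessian has g_{tt} = 8, g_{vv} = 2, g_{tv} = -1, giving D = 15 > 0 with g_{tt} > 0, so the point is a local minimum.
D = (8)·(2) − (-1)^2 = 15.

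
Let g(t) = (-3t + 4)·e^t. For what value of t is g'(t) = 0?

1/3

Differentiating with the product rule gives g'(t) = (-3t + 1)·e^t. Since e^t > 0, the only critical point is t = 1/3.
g''(1/3) has the same sign as -3 < 0, so this is a local maximum.
g(1/3) = (3)·e^(1/3) ≈ 4.1868.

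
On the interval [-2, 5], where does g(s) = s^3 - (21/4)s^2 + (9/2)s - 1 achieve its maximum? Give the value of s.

5

The derivative is 3s^2 - (21/2)s + 9/2, which vanishes at s = 1/2 and s = 3.
Compare values at every candidate in [-2, 5]: g(-2) = -39, g(1/2) = 1/16, g(3) = -31/4, g(5) = 61/4.
So the maximum is g(5) = 61/4.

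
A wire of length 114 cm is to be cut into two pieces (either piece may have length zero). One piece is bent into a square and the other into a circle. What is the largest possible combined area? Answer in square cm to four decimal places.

Let x be the length used for the square. Square side x/4; circle radius (114−x)/(2π).
A(x) = (x/4)² + π·((114−x)/(2π))² = x²/16 + (114−x)²/(4π) for 0 ≤ x ≤ 114. A'(x) = x/8 − (114−x)/(2π) = 0 gives x = 4·114/(π+4) ≈ 63.8513.
A'' > 0, so the interior critical point is a minimum; the maximum is at an endpoint. A(0) = 1034.1888 and A(114) = 812.2500, so the largest area is 1034.1888.

1034.1888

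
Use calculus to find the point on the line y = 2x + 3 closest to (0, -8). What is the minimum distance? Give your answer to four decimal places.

4.9193

Minimize D(x)^2 = (x + 0)^2 + (2x + 11)^2.
d/dx[D^2] = 2(x + 0) + 2·2·(2x + 11) = 0 ⇒ x = -22/5.
Then y = -29/5 and the distance is √(121/5) ≈ 4.9193.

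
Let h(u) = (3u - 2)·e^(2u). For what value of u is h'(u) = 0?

By the product rule, h'(u) = (6u - 1)·e^(2u). Since e^(2u) > 0, the only critical point is u = 1/6.
h''(1/6) has the same sign as 6 > 0, so this is a local minimum.
h(1/6) = (-3/2)·e^(1/3) ≈ -2.0934.

1/6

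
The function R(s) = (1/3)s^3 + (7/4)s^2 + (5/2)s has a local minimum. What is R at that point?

R'(s) = s^2 + (7/2)s + 5/2 = 0 at s = -5/2, -1.
Since R''(s) = 2s + 7/2, we get R''(-5/2) = -3/2 < 0 ⇒ local maximum; R''(-1) = 3/2 > 0 ⇒ local minimum.
The local minimum is R(-1) = -13/12.

-13/12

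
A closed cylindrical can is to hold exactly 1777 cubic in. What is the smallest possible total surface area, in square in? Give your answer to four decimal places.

With radius r and height h, πr²h = 1777 so h = 1777/(πr²), and S(r) = 2πr² + 2πrh = 2πr² + 2·1777/r.
S'(r) = 4πr − 2·1777/r² = 0 ⇒ r³ = 1777/(2π), so r ≈ 6.5640 and h = 2r ≈ 13.1280.
S''(r) = 4π + 4·1777/r³ > 0, so this is the minimum; S ≈ 812.1561.

812.1561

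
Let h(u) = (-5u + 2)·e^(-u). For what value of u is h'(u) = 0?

h'(u) = (-5)·e^(-u) + (-5u + 2)·(-1)·e^(-u) = (5u - 7)·e^(-u). Since e^(-u) > 0, the only critical point is u = 7/5.
h''(7/5) has the same sign as 5 > 0, so this is a local minimum.
h(7/5) = (-5)·e^(-7/5) ≈ -1.2330.

7/5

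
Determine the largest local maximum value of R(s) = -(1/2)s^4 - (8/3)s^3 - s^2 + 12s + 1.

53/6

Critical points: R'(s) = -2s^3 - 8s^2 - 2s + 12 vanishes at s = -3, -2, 1.
Second-derivative test with R''(s) = -6s^2 - 16s - 2: R''(-3) = -8 < 0 ⇒ local maximum; R''(-2) = 6 > 0 ⇒ local minimum; R''(1) = -24 < 0 ⇒ local maximum.
Thus R has its largest local maximum at s = 1, with value 53/6.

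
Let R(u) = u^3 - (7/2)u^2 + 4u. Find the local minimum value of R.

40/27

R'(u) = 3u^2 - 7u + 4 = 0 at u = 1, 4/3.
Second-derivative test with R''(u) = 6u - 7: R''(1) = -1 < 0 ⇒ local maximum; R''(4/3) = 1 > 0 ⇒ local minimum.
The local minimum is R(4/3) = 40/27.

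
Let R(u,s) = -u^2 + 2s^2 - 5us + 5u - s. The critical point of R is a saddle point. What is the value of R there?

∂R/∂u = -2u - 5s + 5 = 0 and ∂R/∂s = -5u + 4s - 1 = 0, so (u, s) = (5/11, 9/11).
The Hessian has R_{uu} = -2, R_{ss} = 4, R_{us} = -5, giving D = -33 < 0, so the point is a saddle point.
R(5/11, 9/11) = 8/11.

8/11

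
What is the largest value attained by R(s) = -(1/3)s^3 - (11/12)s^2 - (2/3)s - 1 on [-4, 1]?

The derivative is -s^2 - (11/6)s - 2/3, which vanishes at s = -4/3 and s = -1/2.
Compare values at every candidate in [-4, 1]: R(-4) = 25/3; R(-4/3) = -77/81; R(-1/2) = -41/48; R(1) = -35/12.
Hence the absolute maximum is 25/3 at s = -4.

25/3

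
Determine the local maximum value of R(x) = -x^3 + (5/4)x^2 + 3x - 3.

15/16

Critical points: R'(x) = -3x^2 + (5/2)x + 3 vanishes at x = -2/3, 3/2.
R''(x) = -6x + 5/2. R''(-2/3) = 13/2 > 0 ⇒ local minimum; R''(3/2) = -13/2 < 0 ⇒ local maximum.
The local maximum is R(3/2) = 15/16.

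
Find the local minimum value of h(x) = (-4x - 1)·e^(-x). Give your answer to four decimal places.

By the product rule, h'(x) = (4x - 3)·e^(-x). Since e^(-x) > 0, the only critical point is x = 3/4.
h''(3/4) has the same sign as 4 > 0, so this is a local minimum.
h(3/4) = (-4)·e^(-3/4) ≈ -1.8895.

-1.8895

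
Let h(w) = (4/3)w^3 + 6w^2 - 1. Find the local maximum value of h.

h'(w) = 4w^2 + 12w. Setting h'(w) = 0 gives w ∈ {-3, 0}.
h''(w) = 8w + 12. h''(-3) = -12 < 0 ⇒ local maximum; h''(0) = 12 > 0 ⇒ local minimum.
Thus h has its local maximum at w = -3, with value 17.

17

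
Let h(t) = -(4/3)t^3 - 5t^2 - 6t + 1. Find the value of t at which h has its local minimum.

-3/2

h'(t) = -4t^2 - 10t - 6. Setting h'(t) = 0 gives t ∈ {-3/2, -1}.
h''(t) = -8t - 10. h''(-3/2) = 2 > 0 ⇒ local minimum; h''(-1) = -2 < 0 ⇒ local maximum.
So the local minimum value is h(-3/2) = 13/4.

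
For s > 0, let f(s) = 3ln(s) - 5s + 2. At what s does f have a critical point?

3/5

f'(s) = 3/s − 5 = 0 gives s = 3/5.
f''(s) = -3/s², which is negative for s > 0, so this is a local maximum.
f(3/5) = 3·ln(3/5) - 3 + 2 ≈ -2.5325.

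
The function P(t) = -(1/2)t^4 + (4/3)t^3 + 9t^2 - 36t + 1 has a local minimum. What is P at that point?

P'(t) = -2t^3 + 4t^2 + 18t - 36. Setting P'(t) = 0 gives t ∈ {-3, 2, 3}.
Second-derivative test with P''(t) = -6t^2 + 8t + 18: P''(-3) = -60 < 0 ⇒ local maximum; P''(2) = 10 > 0 ⇒ local minimum; P''(3) = -12 < 0 ⇒ local maximum.
Thus P has its local minimum at t = 2, with value -97/3.

-97/3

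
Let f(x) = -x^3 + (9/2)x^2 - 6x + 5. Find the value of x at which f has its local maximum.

f'(x) = -3x^2 + 9x - 6. Setting f'(x) = 0 gives x ∈ {1, 2}.
Since f''(x) = -6x + 9, we get f''(1) = 3 > 0 ⇒ local minimum; f''(2) = -3 < 0 ⇒ local maximum.
So the local maximum value is f(2) = 3.

2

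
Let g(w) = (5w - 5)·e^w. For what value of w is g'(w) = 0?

Differentiating with the product rule gives g'(w) = (5w)·e^w. Since e^w > 0, the only critical point is w = 0.
g''(0) has the same sign as 5 > 0, so this is a local minimum.
g(0) = (-5)·e^(0) ≈ -5.0000.

0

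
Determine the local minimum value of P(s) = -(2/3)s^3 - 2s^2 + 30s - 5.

P'(s) = -2s^2 - 4s + 30. Setting P'(s) = 0 gives s ∈ {-5, 3}.
Second-derivative test with P''(s) = -4s - 4: P''(-5) = 16 > 0 ⇒ local minimum; P''(3) = -16 < 0 ⇒ local maximum.
So the local minimum value is P(-5) = -365/3.

-365/3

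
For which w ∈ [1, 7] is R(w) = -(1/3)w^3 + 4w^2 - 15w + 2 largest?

1

Differentiating, R'(w) = -w^2 + 8w - 15; which vanishes at w = 3 and w = 5.
Evaluating at the critical points and endpoints: R(1) = -28/3, R(3) = -16, R(5) = -44/3, R(7) = -64/3.
The maximum over the interval is -28/3, attained at w = 1.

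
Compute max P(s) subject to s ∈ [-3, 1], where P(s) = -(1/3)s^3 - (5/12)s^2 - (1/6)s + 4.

39/4

The derivative is -s^2 - (5/6)s - 1/6, which vanishes at s = -1/2 and s = -1/3.
Evaluating at the critical points and endpoints: P(-3) = 39/4, P(-1/2) = 193/48, P(-1/3) = 1303/324, P(1) = 37/12.
So the maximum is P(-3) = 39/4.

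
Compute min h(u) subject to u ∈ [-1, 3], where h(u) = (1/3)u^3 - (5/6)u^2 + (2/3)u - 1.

-17/6

The derivative is u^2 - (5/3)u + 2/3, which vanishes at u = 2/3 and u = 1.
Evaluating at the critical points and endpoints: h(-1) = -17/6,  h(2/3) = -67/81,  h(1) = -5/6,  h(3) = 5/2.
So the minimum is h(-1) = -17/6.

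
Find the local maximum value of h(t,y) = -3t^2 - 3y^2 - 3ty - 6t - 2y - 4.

∂h/∂t = -6t - 3y - 6 = 0 and ∂h/∂y = -3t - 6y - 2 = 0, so (t, y) = (-10/9, 2/9).
The Hessian has h_{tt} = -6, h_{yy} = -6, h_{ty} = -3, giving D = 27 > 0 with h_{tt} < 0, so the point is a local maximum.
h(-10/9, 2/9) = -8/9.

-8/9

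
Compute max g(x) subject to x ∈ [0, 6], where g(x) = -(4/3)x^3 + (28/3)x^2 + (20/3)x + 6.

Differentiating, g'(x) = -4x^2 + (56/3)x + 20/3; whose only zero in [0, 6] is x = 5.
Evaluating at the critical points and endpoints: g(0) = 6; g(5) = 106; g(6) = 94.
Hence the absolute maximum is 106 at x = 5.

106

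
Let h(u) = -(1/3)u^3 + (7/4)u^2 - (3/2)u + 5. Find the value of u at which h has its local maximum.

3

Critical points: h'(u) = -u^2 + (7/2)u - 3/2 vanishes at u = 1/2, 3.
Since h''(u) = -2u + 7/2, we get h''(1/2) = 5/2 > 0 ⇒ local minimum; h''(3) = -5/2 < 0 ⇒ local maximum.
The local maximum is h(3) = 29/4.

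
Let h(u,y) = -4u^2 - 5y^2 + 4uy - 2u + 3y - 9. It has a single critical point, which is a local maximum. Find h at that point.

∂h/∂u = -8u + 4y - 2 = 0 and ∂h/∂y = 4u - 10y + 3 = 0, so (u, y) = (-1/8, 1/4).
The Hessian has h_{uu} = -8, h_{yy} = -10, h_{uy} = 4, giving D = 64 > 0 with h_{uu} < 0, so the point is a local maximum.
h(-1/8, 1/4) = -17/2.

-17/2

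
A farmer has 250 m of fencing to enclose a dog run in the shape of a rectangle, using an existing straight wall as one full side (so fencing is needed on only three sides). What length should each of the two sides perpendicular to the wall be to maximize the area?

Let the sides perpendicular to the wall have length x and the parallel side y, so 2x + y = 250 and the area is A = xy = x(250 − 2x).
A'(x) = 250 − 4x = 0 gives x = 125/2, and A''(x) = −4 < 0 confirms a maximum.
Then y = 250 − 2·125/2 = 125 and A = 15625/2.

125/2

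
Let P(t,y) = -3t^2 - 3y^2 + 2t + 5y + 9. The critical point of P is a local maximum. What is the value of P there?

137/12

∂P/∂t = -6t + 2 = 0 and ∂P/∂y = -6y + 5 = 0, so (t, y) = (1/3, 5/6).
The Hessian has P_{tt} = -6, P_{yy} = -6, P_{ty} = 0, giving D = 36 > 0 with P_{tt} < 0, so the point is a local maximum.
P(1/3, 5/6) = 137/12.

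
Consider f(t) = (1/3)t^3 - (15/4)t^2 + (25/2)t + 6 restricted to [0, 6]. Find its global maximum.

Differentiating, f'(t) = t^2 - (15/2)t + 25/2; which vanishes at t = 5/2 and t = 5.
Candidates: f(0) = 6,  f(5/2) = 913/48,  f(5) = 197/12,  f(6) = 18.
So the maximum is f(5/2) = 913/48.

913/48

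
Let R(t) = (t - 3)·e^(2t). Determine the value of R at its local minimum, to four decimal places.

-74.2066

By the product rule, R'(t) = (2t - 5)·e^(2t). Since e^(2t) > 0, the only critical point is t = 5/2.
R''(5/2) has the same sign as 2 > 0, so this is a local minimum.
R(5/2) = (-1/2)·e^(5) ≈ -74.2066.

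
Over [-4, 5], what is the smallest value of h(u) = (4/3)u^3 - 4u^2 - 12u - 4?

-316/3

h'(u) = 4u^2 - 8u - 12, which vanishes at u = -1 and u = 3.
Compare values at every candidate in [-4, 5]: h(-4) = -316/3, h(-1) = 8/3, h(3) = -40, h(5) = 8/3.
Hence the absolute minimum is -316/3 at u = -4.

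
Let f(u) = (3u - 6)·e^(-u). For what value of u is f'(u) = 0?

Differentiating with the product rule gives f'(u) = (-3u + 9)·e^(-u). Since e^(-u) > 0, the only critical point is u = 3.
f''(3) has the same sign as -3 < 0, so this is a local maximum.
f(3) = (3)·e^(-3) ≈ 0.1494.

3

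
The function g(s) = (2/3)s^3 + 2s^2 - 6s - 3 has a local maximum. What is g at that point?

15

g'(s) = 2s^2 + 4s - 6. Setting g'(s) = 0 gives s ∈ {-3, 1}.
Second-derivative test with g''(s) = 4s + 4: g''(-3) = -8 < 0 ⇒ local maximum; g''(1) = 8 > 0 ⇒ local minimum.
Thus g has its local maximum at s = -3, with value 15.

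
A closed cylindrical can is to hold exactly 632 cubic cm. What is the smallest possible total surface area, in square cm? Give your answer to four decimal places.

407.6861

With radius r and height h, πr²h = 632 so h = 632/(πr²), and S(r) = 2πr² + 2πrh = 2πr² + 2·632/r.
S'(r) = 4πr − 2·632/r² = 0 ⇒ r³ = 632/(2π), so r ≈ 4.6506 and h = 2r ≈ 9.3013.
S''(r) = 4π + 4·632/r³ > 0, so this is the minimum; S ≈ 407.6861.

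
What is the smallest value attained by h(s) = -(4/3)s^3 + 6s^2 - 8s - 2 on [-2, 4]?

-70/3

Differentiating, h'(s) = -4s^2 + 12s - 8; which vanishes at s = 1 and s = 2.
Evaluating at the critical points and endpoints: h(-2) = 146/3; h(1) = -16/3; h(2) = -14/3; h(4) = -70/3.
So the minimum is h(4) = -70/3.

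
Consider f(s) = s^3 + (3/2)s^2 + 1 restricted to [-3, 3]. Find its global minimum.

The derivative is 3s^2 + 3s, which vanishes at s = -1 and s = 0.
Evaluating at the critical points and endpoints: f(-3) = -25/2,  f(-1) = 3/2,  f(0) = 1,  f(3) = 83/2.
Hence the absolute minimum is -25/2 at s = -3.

-25/2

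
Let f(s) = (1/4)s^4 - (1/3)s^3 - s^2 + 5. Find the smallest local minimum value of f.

7/3

f'(s) = s^3 - s^2 - 2s = 0 at s = -1, 0, 2.
Since f''(s) = 3s^2 - 2s - 2, we get f''(-1) = 3 > 0 ⇒ local minimum; f''(0) = -2 < 0 ⇒ local maximum; f''(2) = 6 > 0 ⇒ local minimum.
The smallest local minimum is f(2) = 7/3.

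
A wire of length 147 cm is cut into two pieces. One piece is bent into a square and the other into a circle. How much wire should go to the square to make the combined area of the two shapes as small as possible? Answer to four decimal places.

82.3346

Let x be the length used for the square. Square side x/4; circle radius (147−x)/(2π).
A(x) = (x/4)² + π·((147−x)/(2π))² = x²/16 + (147−x)²/(4π) for 0 ≤ x ≤ 147. A'(x) = x/8 − (147−x)/(2π) = 0 gives x = 4·147/(π+4) ≈ 82.3346.
A'' = 1/8 + 1/(2π) > 0, so this gives the minimum combined area; x ≈ 82.3346 cm to the square.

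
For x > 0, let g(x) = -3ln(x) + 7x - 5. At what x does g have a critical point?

3/7

g'(x) = -3/x + 7 = 0 gives x = 3/7.
g''(x) = 3/x², which is positive for x > 0, so this is a local minimum.
g(3/7) = -3·ln(3/7) + 3 - 5 ≈ 0.5419.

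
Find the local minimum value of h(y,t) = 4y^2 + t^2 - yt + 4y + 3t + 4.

-4/15

∂h/∂y = 8y - t + 4 = 0 and ∂h/∂t = -y + 2t + 3 = 0, so (y, t) = (-11/15, -28/15).
The Hessian has h_{yy} = 8, h_{tt} = 2, h_{yt} = -1, giving D = 15 > 0 with h_{yy} > 0, so the point is a local minimum.
h(-11/15, -28/15) = -4/15.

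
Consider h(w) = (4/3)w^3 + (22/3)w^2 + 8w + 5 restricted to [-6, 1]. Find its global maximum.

65/3

Differentiating, h'(w) = 4w^2 + (44/3)w + 8; which vanishes at w = -3 and w = -2/3.
Candidates: h(-6) = -67; h(-3) = 11; h(-2/3) = 205/81; h(1) = 65/3.
So the maximum is h(1) = 65/3.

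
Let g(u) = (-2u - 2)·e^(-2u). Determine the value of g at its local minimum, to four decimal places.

-2.7183

By the product rule, g'(u) = (4u + 2)·e^(-2u). Since e^(-2u) > 0, the only critical point is u = -1/2.
g''(-1/2) has the same sign as 4 > 0, so this is a local minimum.
g(-1/2) = (-1)·e^(1) ≈ -2.7183.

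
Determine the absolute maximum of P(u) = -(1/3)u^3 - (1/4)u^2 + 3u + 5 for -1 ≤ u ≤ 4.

P'(u) = -u^2 - (1/2)u + 3, whose only zero in [-1, 4] is u = 3/2.
Candidates: P(-1) = 25/12; P(3/2) = 125/16; P(4) = -25/3.
Hence the absolute maximum is 125/16 at u = 3/2.

125/16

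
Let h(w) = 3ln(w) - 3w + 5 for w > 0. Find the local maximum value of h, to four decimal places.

h'(w) = 3/w − 3 = 0 gives w = 1.
h''(w) = -3/w², which is negative for w > 0, so this is a local maximum.
h(1) = 3·ln(1) - 3 + 5 ≈ 2.0000.

2.0000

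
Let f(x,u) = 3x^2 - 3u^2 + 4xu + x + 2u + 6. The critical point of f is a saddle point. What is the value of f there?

∂f/∂x = 6x + 4u + 1 = 0 and ∂f/∂u = 4x - 6u + 2 = 0, so (x, u) = (-7/26, 2/13).
The Hessian has f_{xx} = 6, f_{uu} = -6, f_{xu} = 4, giving D = -52 < 0, so the point is a saddle point.
f(-7/26, 2/13) = 313/52.

313/52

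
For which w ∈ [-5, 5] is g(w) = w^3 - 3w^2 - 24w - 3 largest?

-2

g'(w) = 3w^2 - 6w - 24, which vanishes at w = -2 and w = 4.
Compare values at every candidate in [-5, 5]: g(-5) = -83,  g(-2) = 25,  g(4) = -83,  g(5) = -73.
Hence the absolute maximum is 25 at w = -2.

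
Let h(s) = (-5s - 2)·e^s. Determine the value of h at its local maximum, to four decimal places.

Differentiating with the product rule gives h'(s) = (-5s - 7)·e^s. Since e^s > 0, the only critical point is s = -7/5.
h''(-7/5) has the same sign as -5 < 0, so this is a local maximum.
h(-7/5) = (5)·e^(-7/5) ≈ 1.2330.

1.2330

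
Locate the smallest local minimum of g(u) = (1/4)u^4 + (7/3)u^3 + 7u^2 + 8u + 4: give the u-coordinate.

-4

g'(u) = u^3 + 7u^2 + 14u + 8. Setting g'(u) = 0 gives u ∈ {-4, -2, -1}.
Since g''(u) = 3u^2 + 14u + 14, we get g''(-4) = 6 > 0 ⇒ local minimum; g''(-2) = -2 < 0 ⇒ local maximum; g''(-1) = 3 > 0 ⇒ local minimum.
Thus g has its smallest local minimum at u = -4, with value -4/3.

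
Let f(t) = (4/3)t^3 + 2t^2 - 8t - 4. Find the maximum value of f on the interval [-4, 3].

The derivative is 4t^2 + 4t - 8, which vanishes at t = -2 and t = 1.
Evaluating at the critical points and endpoints: f(-4) = -76/3, f(-2) = 28/3, f(1) = -26/3, f(3) = 26.
The maximum over the interval is 26, attained at t = 3.

26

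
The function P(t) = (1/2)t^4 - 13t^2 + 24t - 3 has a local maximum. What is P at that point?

17/2

P'(t) = 2t^3 - 26t + 24 = 0 at t = -4, 1, 3.
Since P''(t) = 6t^2 - 26, we get P''(-4) = 70 > 0 ⇒ local minimum; P''(1) = -20 < 0 ⇒ local maximum; P''(3) = 28 > 0 ⇒ local minimum.
Thus P has its local maximum at t = 1, with value 17/2.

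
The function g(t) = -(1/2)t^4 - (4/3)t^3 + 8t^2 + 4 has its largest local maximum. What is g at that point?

268/3

g'(t) = -2t^3 - 4t^2 + 16t = 0 at t = -4, 0, 2.
Since g''(t) = -6t^2 - 8t + 16, we get g''(-4) = -48 < 0 ⇒ local maximum; g''(0) = 16 > 0 ⇒ local minimum; g''(2) = -24 < 0 ⇒ local maximum.
Thus g has its largest local maximum at t = -4, with value 268/3.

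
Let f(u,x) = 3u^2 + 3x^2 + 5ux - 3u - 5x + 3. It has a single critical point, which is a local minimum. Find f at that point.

∂f/∂u = 6u + 5x - 3 = 0 and ∂f/∂x = 5u + 6x - 5 = 0, so (u, x) = (-7/11, 15/11).
The Hessian has f_{uu} = 6, f_{xx} = 6, f_{ux} = 5, giving D = 11 > 0 with f_{uu} > 0, so the point is a local minimum.
f(-7/11, 15/11) = 6/11.

6/11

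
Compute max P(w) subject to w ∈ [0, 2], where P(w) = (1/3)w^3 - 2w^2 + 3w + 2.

The derivative is w^2 - 4w + 3, whose only zero in [0, 2] is w = 1.
Evaluating at the critical points and endpoints: P(0) = 2,  P(1) = 10/3,  P(2) = 8/3.
So the maximum is P(1) = 10/3.

10/3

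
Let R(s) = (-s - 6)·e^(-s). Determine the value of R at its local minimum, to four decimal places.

R'(s) = (-1)·e^(-s) + (-s - 6)·(-1)·e^(-s) = (s + 5)·e^(-s). Since e^(-s) > 0, the only critical point is s = -5.
R''(-5) has the same sign as 1 > 0, so this is a local minimum.
R(-5) = (-1)·e^(5) ≈ -148.4132.

-148.4132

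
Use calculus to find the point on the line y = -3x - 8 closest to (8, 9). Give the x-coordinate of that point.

-43/10

Minimize D(x)^2 = (x - 8)^2 + (-3x - 17)^2.
d/dx[D^2] = 2(x - 8) + 2·(-3)·(-3x - 17) = 0 ⇒ x = -43/10.
Then y = 49/10 and the distance is √(1681/10) ≈ 12.9653.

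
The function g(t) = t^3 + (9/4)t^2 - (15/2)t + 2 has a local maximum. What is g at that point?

g'(t) = 3t^2 + (9/2)t - 15/2 = 0 at t = -5/2, 1.
Second-derivative test with g''(t) = 6t + 9/2: g''(-5/2) = -21/2 < 0 ⇒ local maximum; g''(1) = 21/2 > 0 ⇒ local minimum.
So the local maximum value is g(-5/2) = 307/16.

307/16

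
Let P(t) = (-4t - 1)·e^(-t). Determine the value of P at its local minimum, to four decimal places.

Differentiating with the product rule gives P'(t) = (4t - 3)·e^(-t). Since e^(-t) > 0, the only critical point is t = 3/4.
P''(3/4) has the same sign as 4 > 0, so this is a local minimum.
P(3/4) = (-4)·e^(-3/4) ≈ -1.8895.

-1.8895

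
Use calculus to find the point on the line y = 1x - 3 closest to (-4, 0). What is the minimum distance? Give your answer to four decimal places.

4.9497

Minimize D(x)^2 = (x + 4)^2 + (x - 3)^2.
d/dx[D^2] = 2(x + 4) + 2·1·(x - 3) = 0 ⇒ x = -1/2.
Then y = -7/2 and the distance is √(49/2) ≈ 4.9497.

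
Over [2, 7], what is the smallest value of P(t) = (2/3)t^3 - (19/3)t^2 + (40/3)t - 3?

P'(t) = 2t^2 - (38/3)t + 40/3, whose only zero in [2, 7] is t = 5.
Candidates: P(2) = 11/3; P(5) = -34/3; P(7) = 26/3.
So the minimum is P(5) = -34/3.

-34/3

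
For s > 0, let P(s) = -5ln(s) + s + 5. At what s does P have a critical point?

P'(s) = -5/s + 1 = 0 gives s = 5.
P''(s) = 5/s², which is positive for s > 0, so this is a local minimum.
P(5) = -5·ln(5) + 5 + 5 ≈ 1.9528.

5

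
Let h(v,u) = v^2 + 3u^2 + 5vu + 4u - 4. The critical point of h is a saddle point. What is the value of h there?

-36/13

∂h/∂v = 2v + 5u = 0 and ∂h/∂u = 5v + 6u + 4 = 0, so (v, u) = (-20/13, 8/13).
The Hessian has h_{vv} = 2, h_{uu} = 6, h_{vu} = 5, giving D = -13 < 0, so the point is a saddle point.
h(-20/13, 8/13) = -36/13.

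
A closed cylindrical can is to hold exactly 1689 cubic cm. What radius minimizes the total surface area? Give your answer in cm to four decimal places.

With radius r and height h, πr²h = 1689 so h = 1689/(πr²), and S(r) = 2πr² + 2πrh = 2πr² + 2·1689/r.
S'(r) = 4πr − 2·1689/r² = 0 ⇒ r³ = 1689/(2π), so r ≈ 6.4538 and h = 2r ≈ 12.9076.
S''(r) = 4π + 4·1689/r³ > 0, so this is the minimum; S ≈ 785.1169.

6.4538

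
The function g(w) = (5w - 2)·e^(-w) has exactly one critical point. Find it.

Differentiating with the product rule gives g'(w) = (-5w + 7)·e^(-w). Since e^(-w) > 0, the only critical point is w = 7/5.
g''(7/5) has the same sign as -5 < 0, so this is a local maximum.
g(7/5) = (5)·e^(-7/5) ≈ 1.2330.

7/5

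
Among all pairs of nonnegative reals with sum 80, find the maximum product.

1600

With x + y = 80, the product is P(x) = x(80 − x).
P'(x) = 80 − 2x = 0 gives x = 40; P'' = −2 < 0, so this is the maximum.
P = 40·40 = 1600.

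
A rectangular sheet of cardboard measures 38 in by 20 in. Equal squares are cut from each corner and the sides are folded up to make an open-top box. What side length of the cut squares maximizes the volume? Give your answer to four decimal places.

4.1793

With cut size x, the volume is V(x) = x(38 − 2x)(20 − 2x) for 0 < x < 10.
V'(x) = 12x^2 − 232x + 760. Setting V'(x) = 0 gives x ≈ 4.1793 (the root in (0, 10)).
V''(x) = 24x − 232 is negative there, so this is the maximum; V ≈ 1442.1402.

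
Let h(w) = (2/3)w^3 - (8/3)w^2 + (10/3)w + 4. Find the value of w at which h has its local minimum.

5/3

h'(w) = 2w^2 - (16/3)w + 10/3 = 0 at w = 1, 5/3.
Second-derivative test with h''(w) = 4w - 16/3: h''(1) = -4/3 < 0 ⇒ local maximum; h''(5/3) = 4/3 > 0 ⇒ local minimum.
Thus h has its local minimum at w = 5/3, with value 424/81.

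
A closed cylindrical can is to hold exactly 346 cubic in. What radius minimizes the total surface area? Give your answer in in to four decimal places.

3.8045

With radius r and height h, πr²h = 346 so h = 346/(πr²), and S(r) = 2πr² + 2πrh = 2πr² + 2·346/r.
S'(r) = 4πr − 2·346/r² = 0 ⇒ r³ = 346/(2π), so r ≈ 3.8045 and h = 2r ≈ 7.6090.
S''(r) = 4π + 4·346/r³ > 0, so this is the minimum; S ≈ 272.8341.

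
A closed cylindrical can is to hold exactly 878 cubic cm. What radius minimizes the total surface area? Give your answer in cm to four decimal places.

5.1893

With radius r and height h, πr²h = 878 so h = 878/(πr²), and S(r) = 2πr² + 2πrh = 2πr² + 2·878/r.
S'(r) = 4πr − 2·878/r² = 0 ⇒ r³ = 878/(2π), so r ≈ 5.1893 and h = 2r ≈ 10.3785.
S''(r) = 4π + 4·878/r³ > 0, so this is the minimum; S ≈ 507.5875.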